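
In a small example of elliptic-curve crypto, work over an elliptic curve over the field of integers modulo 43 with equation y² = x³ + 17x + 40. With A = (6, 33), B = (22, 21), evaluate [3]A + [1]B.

(5, 32)

First 3A:
Repeated addition: build up to 3A.
2A: tangent at (6, 33): λ = (3·6² + 17)/(2·33) ≡ 39/23. 23⁻¹ ≡ 15 (mod 43), so λ ≡ 39·15 ≡ 26.
  x = λ² - 6 - 6 = 676 - 12 ≡ 19; y = λ·(6 - 19) - 33 ≡ 16. → (19, 16)
3A: (19, 16) + (6, 33). λ = (33 - 16)/(6 - 19) ≡ 17/30 mod 43. 30⁻¹ ≡ 33 (mod 43), so λ ≡ 2.
  x = λ² - 19 - 6 = 4 - 25 ≡ 22; y = λ·(19 - 22) - 16 ≡ 21. → (22, 21)
3A = (22, 21).
Finally 3A + B:
tangent at (22, 21): λ = (3·22² + 17)/(2·21) ≡ 7/42. 42⁻¹ ≡ 42 (mod 43) since 42·42 = 1764 ≡ 1, so λ ≡ 7·42 ≡ 36.
  x = λ² - 22 - 22 = 1296 - 44 ≡ 5; y = λ·(22 - 5) - 21 ≡ 32. → (5, 32)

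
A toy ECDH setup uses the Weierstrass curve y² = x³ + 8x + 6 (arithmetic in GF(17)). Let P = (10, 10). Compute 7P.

(9, 12)

Double-and-add on 7 = (111)₂. Start with P = (10, 10) for the leading 1-bit.
double: tangent at (10, 10): λ = (3·10² + 8)/(2·10) ≡ 2/3. 3⁻¹ ≡ 6 (mod 17), so λ ≡ 2·6 ≡ 12.
  x = λ² - 10 - 10 = 144 - 20 ≡ 5; y = λ·(10 - 5) - 10 ≡ 16. → (5, 16)
add P: (5, 16) + (10, 10). λ = (10 - 16)/(10 - 5) ≡ 11/5 mod 17. 5⁻¹ ≡ 7 (mod 17), so λ ≡ 9.
  x = λ² - 5 - 10 = 81 - 15 ≡ 15; y = λ·(5 - 15) - 16 ≡ 13. → (15, 13)
double: tangent at (15, 13): λ = (3·15² + 8)/(2·13) ≡ 3/9. 9⁻¹ ≡ 2 (mod 17) since 9·2 = 18 ≡ 1, so λ ≡ 3·2 ≡ 6.
  x = λ² - 15 - 15 = 36 - 30 ≡ 6; y = λ·(15 - 6) - 13 ≡ 7. → (6, 7)
add P: (6, 7) + (10, 10). λ = (10 - 7)/(10 - 6) ≡ 3/4 mod 17. 4⁻¹ ≡ 13 (mod 17), so λ ≡ 5.
  x = λ² - 6 - 10 = 25 - 16 ≡ 9; y = λ·(6 - 9) - 7 ≡ 12. → (9, 12)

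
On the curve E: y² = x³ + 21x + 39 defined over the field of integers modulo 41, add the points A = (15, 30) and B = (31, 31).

(15, 30) + (31, 31). λ = (31 - 30)/(31 - 15) ≡ 1/16 mod 41. 16⁻¹ ≡ 18 (mod 41) since 16·18 = 288 ≡ 1, so λ ≡ 18.
  x = λ² - 15 - 31 = 324 - 46 ≡ 32; y = λ·(15 - 32) - 30 ≡ 33. → (32, 33)

(32, 33)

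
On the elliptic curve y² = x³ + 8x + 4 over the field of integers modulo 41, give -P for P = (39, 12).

-(39, 12) = (39, -12 mod 41) = (39, 29).

(39, 29)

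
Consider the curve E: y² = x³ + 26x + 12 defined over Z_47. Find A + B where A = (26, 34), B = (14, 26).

(44, 1)

(26, 34) + (14, 26). λ = (26 - 34)/(14 - 26) ≡ 39/35 mod 47. 35⁻¹ ≡ 43 (mod 47), so λ ≡ 32.
  x = λ² - 26 - 14 = 1024 - 40 ≡ 44; y = λ·(26 - 44) - 34 ≡ 1. → (44, 1)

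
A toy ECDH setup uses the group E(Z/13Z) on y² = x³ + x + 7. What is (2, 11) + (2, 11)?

(9, 2)

tangent at (2, 11): λ = (3·2² + 1)/(2·11) ≡ 0/9. 9⁻¹ ≡ 3 (mod 13), so λ ≡ 0·3 ≡ 0.
  x = λ² - 2 - 2 = 0 - 4 ≡ 9; y = λ·(2 - 9) - 11 ≡ 2. → (9, 2)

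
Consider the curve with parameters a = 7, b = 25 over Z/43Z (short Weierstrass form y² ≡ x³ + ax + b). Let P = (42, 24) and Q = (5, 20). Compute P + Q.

(42, 24) + (5, 20). λ = (20 - 24)/(5 - 42) ≡ 39/6 mod 43. 6⁻¹ ≡ 36 (mod 43), so λ ≡ 28.
  x = λ² - 42 - 5 = 784 - 47 ≡ 6; y = λ·(42 - 6) - 24 ≡ 38. → (6, 38)

(6, 38)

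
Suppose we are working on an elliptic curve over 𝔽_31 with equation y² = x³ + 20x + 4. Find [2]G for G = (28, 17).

(0, 29)

tangent at (28, 17): λ = (3·28² + 20)/(2·17) ≡ 16/3. 3⁻¹ ≡ 21 (mod 31), so λ ≡ 16·21 ≡ 26.
  x = λ² - 28 - 28 = 676 - 56 ≡ 0; y = λ·(28 - 0) - 17 ≡ 29. → (0, 29)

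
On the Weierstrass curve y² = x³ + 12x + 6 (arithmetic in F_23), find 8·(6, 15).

Write Q = (6, 15).
Double-and-add on 8 = (1000)₂. Start with Q = (6, 15) for the leading 1-bit.
double: tangent at (6, 15): λ = (3·6² + 12)/(2·15) ≡ 5/7. 7⁻¹ ≡ 10 (mod 23), so λ ≡ 5·10 ≡ 4.
  x = λ² - 6 - 6 = 16 - 12 ≡ 4; y = λ·(6 - 4) - 15 ≡ 16. → (4, 16)
double: tangent at (4, 16): λ = (3·4² + 12)/(2·16) ≡ 14/9. 9⁻¹ ≡ 18 (mod 23), so λ ≡ 14·18 ≡ 22.
  x = λ² - 4 - 4 = 484 - 8 ≡ 16; y = λ·(4 - 16) - 16 ≡ 19. → (16, 19)
double: tangent at (16, 19): λ = (3·16² + 12)/(2·19) ≡ 21/15. 15⁻¹ ≡ 20 (mod 23), so λ ≡ 21·20 ≡ 6.
  x = λ² - 16 - 16 = 36 - 32 ≡ 4; y = λ·(16 - 4) - 19 ≡ 7. → (4, 7)

(4, 7)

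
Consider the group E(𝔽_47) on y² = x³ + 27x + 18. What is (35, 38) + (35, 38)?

(28, 42)

tangent at (35, 38): λ = (3·35² + 27)/(2·38) ≡ 36/29. 29⁻¹ ≡ 13 (mod 47) since 29·13 = 377 ≡ 1, so λ ≡ 36·13 ≡ 45.
  x = λ² - 35 - 35 = 2025 - 70 ≡ 28; y = λ·(35 - 28) - 38 ≡ 42. → (28, 42)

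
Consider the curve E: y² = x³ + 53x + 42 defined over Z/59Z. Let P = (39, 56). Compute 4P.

(23, 34)

Repeated addition: build up to 4P.
2P: tangent at (39, 56): λ = (3·39² + 53)/(2·56) ≡ 14/53. 53⁻¹ ≡ 49 (mod 59), so λ ≡ 14·49 ≡ 37.
  x = λ² - 39 - 39 = 1369 - 78 ≡ 52; y = λ·(39 - 52) - 56 ≡ 53. → (52, 53)
3P: (52, 53) + (39, 56). λ = (56 - 53)/(39 - 52) ≡ 3/46 mod 59. 46⁻¹ ≡ 9 (mod 59) since 46·9 = 414 ≡ 1, so λ ≡ 27.
  x = λ² - 52 - 39 = 729 - 91 ≡ 48; y = λ·(52 - 48) - 53 ≡ 55. → (48, 55)
4P: (48, 55) + (39, 56). λ = (56 - 55)/(39 - 48) ≡ 1/50 mod 59. 50⁻¹ ≡ 13 (mod 59), so λ ≡ 13.
  x = λ² - 48 - 39 = 169 - 87 ≡ 23; y = λ·(48 - 23) - 55 ≡ 34. → (23, 34)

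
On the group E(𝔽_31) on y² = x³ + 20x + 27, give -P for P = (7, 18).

(7, 13)

-(7, 18) = (7, -18 mod 31) = (7, 13).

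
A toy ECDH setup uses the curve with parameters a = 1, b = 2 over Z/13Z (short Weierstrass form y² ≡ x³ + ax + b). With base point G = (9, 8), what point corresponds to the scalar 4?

Repeated addition: build up to 4G.
2G: tangent at (9, 8): λ = (3·9² + 1)/(2·8) ≡ 10/3. 3⁻¹ ≡ 9 (mod 13), so λ ≡ 10·9 ≡ 12.
  x = λ² - 9 - 9 = 144 - 18 ≡ 9; y = λ·(9 - 9) - 8 ≡ 5. → (9, 5)
3G: (9, 5) + (9, 8): same x and y₁ ≡ -y₂, so the sum is the point at infinity.
4G: the point at infinity + (9, 8) = (9, 8) (identity).

(9, 8)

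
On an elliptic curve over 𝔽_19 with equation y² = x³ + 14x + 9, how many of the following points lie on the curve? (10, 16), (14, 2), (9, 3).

3

(10, 16): 16² ≡ 9, rhs ≡ 9 → on.
(14, 2): 2² ≡ 4, rhs ≡ 4 → on.
(9, 3): 3² ≡ 9, rhs ≡ 9 → on.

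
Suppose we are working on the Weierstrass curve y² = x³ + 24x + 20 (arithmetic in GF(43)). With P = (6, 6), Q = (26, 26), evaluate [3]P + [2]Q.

First 3P:
Repeated addition: build up to 3P.
2P: tangent at (6, 6): λ = (3·6² + 24)/(2·6) ≡ 3/12. 12⁻¹ ≡ 18 (mod 43) since 12·18 = 216 ≡ 1, so λ ≡ 3·18 ≡ 11.
  x = λ² - 6 - 6 = 121 - 12 ≡ 23; y = λ·(6 - 23) - 6 ≡ 22. → (23, 22)
3P: (23, 22) + (6, 6). λ = (6 - 22)/(6 - 23) ≡ 27/26 mod 43. 26⁻¹ ≡ 5 (mod 43), so λ ≡ 6.
  x = λ² - 23 - 6 = 36 - 29 ≡ 7; y = λ·(23 - 7) - 22 ≡ 31. → (7, 31)
3P = (7, 31).
Next 2Q:
Repeated addition: build up to 2Q.
2Q: tangent at (26, 26): λ = (3·26² + 24)/(2·26) ≡ 31/9. 9⁻¹ ≡ 24 (mod 43), so λ ≡ 31·24 ≡ 13.
  x = λ² - 26 - 26 = 169 - 52 ≡ 31; y = λ·(26 - 31) - 26 ≡ 38. → (31, 38)
2Q = (31, 38).
Finally 3P + 2Q:
(7, 31) + (31, 38). λ = (38 - 31)/(31 - 7) ≡ 7/24 mod 43. 24⁻¹ ≡ 9 (mod 43), so λ ≡ 20.
  x = λ² - 7 - 31 = 400 - 38 ≡ 18; y = λ·(7 - 18) - 31 ≡ 7. → (18, 7)

(18, 7)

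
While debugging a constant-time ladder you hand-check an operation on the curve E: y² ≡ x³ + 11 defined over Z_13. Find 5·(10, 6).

(11, 9)

Write Q = (10, 6).
Repeated addition: build up to 5Q.
2Q: tangent at (10, 6): λ = (3·10² + 0)/(2·6) ≡ 1/12. 12⁻¹ ≡ 12 (mod 13), so λ ≡ 1·12 ≡ 12.
  x = λ² - 10 - 10 = 144 - 20 ≡ 7; y = λ·(10 - 7) - 6 ≡ 4. → (7, 4)
3Q: (7, 4) + (10, 6). λ = (6 - 4)/(10 - 7) ≡ 2/3 mod 13. 3⁻¹ ≡ 9 (mod 13), so λ ≡ 5.
  x = λ² - 7 - 10 = 25 - 17 ≡ 8; y = λ·(7 - 8) - 4 ≡ 4. → (8, 4)
4Q: (8, 4) + (10, 6). λ = (6 - 4)/(10 - 8) ≡ 2/2 mod 13. 2⁻¹ ≡ 7 (mod 13), so λ ≡ 1.
  x = λ² - 8 - 10 = 1 - 18 ≡ 9; y = λ·(8 - 9) - 4 ≡ 8. → (9, 8)
5Q: (9, 8) + (10, 6). λ = (6 - 8)/(10 - 9) ≡ 11/1 mod 13. 1⁻¹ ≡ 1 (mod 13), so λ ≡ 11.
  x = λ² - 9 - 10 = 121 - 19 ≡ 11; y = λ·(9 - 11) - 8 ≡ 9. → (11, 9)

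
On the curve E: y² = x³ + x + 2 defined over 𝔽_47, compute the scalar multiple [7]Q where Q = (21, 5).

(10, 5)

Repeated addition: build up to 7Q.
2Q: tangent at (21, 5): λ = (3·21² + 1)/(2·5) ≡ 8/10. 10⁻¹ ≡ 33 (mod 47), so λ ≡ 8·33 ≡ 29.
  x = λ² - 21 - 21 = 841 - 42 ≡ 0; y = λ·(21 - 0) - 5 ≡ 40. → (0, 40)
3Q: (0, 40) + (21, 5). λ = (5 - 40)/(21 - 0) ≡ 12/21 mod 47. 21⁻¹ ≡ 9 (mod 47), so λ ≡ 14.
  x = λ² - 0 - 21 = 196 - 21 ≡ 34; y = λ·(0 - 34) - 40 ≡ 1. → (34, 1)
4Q: (34, 1) + (21, 5). λ = (5 - 1)/(21 - 34) ≡ 4/34 mod 47. 34⁻¹ ≡ 18 (mod 47) since 34·18 = 612 ≡ 1, so λ ≡ 25.
  x = λ² - 34 - 21 = 625 - 55 ≡ 6; y = λ·(34 - 6) - 1 ≡ 41. → (6, 41)
5Q: (6, 41) + (21, 5). λ = (5 - 41)/(21 - 6) ≡ 11/15 mod 47. 15⁻¹ ≡ 22 (mod 47), so λ ≡ 7.
  x = λ² - 6 - 21 = 49 - 27 ≡ 22; y = λ·(6 - 22) - 41 ≡ 35. → (22, 35)
6Q: (22, 35) + (21, 5). λ = (5 - 35)/(21 - 22) ≡ 17/46 mod 47. 46⁻¹ ≡ 46 (mod 47), so λ ≡ 30.
  x = λ² - 22 - 21 = 900 - 43 ≡ 11; y = λ·(22 - 11) - 35 ≡ 13. → (11, 13)
7Q: (11, 13) + (21, 5). λ = (5 - 13)/(21 - 11) ≡ 39/10 mod 47. 10⁻¹ ≡ 33 (mod 47), so λ ≡ 18.
  x = λ² - 11 - 21 = 324 - 32 ≡ 10; y = λ·(11 - 10) - 13 ≡ 5. → (10, 5)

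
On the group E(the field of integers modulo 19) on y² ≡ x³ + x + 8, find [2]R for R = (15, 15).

tangent at (15, 15): λ = (3·15² + 1)/(2·15) ≡ 11/11. 11⁻¹ ≡ 7 (mod 19), so λ ≡ 11·7 ≡ 1.
  x = λ² - 15 - 15 = 1 - 30 ≡ 9; y = λ·(15 - 9) - 15 ≡ 10. → (9, 10)

(9, 10)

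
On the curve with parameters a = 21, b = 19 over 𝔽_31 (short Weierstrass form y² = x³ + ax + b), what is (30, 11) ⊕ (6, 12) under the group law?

(14, 9)

(30, 11) + (6, 12). λ = (12 - 11)/(6 - 30) ≡ 1/7 mod 31. 7⁻¹ ≡ 9 (mod 31), so λ ≡ 9.
  x = λ² - 30 - 6 = 81 - 36 ≡ 14; y = λ·(30 - 14) - 11 ≡ 9. → (14, 9)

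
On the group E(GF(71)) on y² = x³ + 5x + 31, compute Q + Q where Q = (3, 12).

tangent at (3, 12): λ = (3·3² + 5)/(2·12) ≡ 32/24. 24⁻¹ ≡ 3 (mod 71), so λ ≡ 32·3 ≡ 25.
  x = λ² - 3 - 3 = 625 - 6 ≡ 51; y = λ·(3 - 51) - 12 ≡ 66. → (51, 66)

(51, 66)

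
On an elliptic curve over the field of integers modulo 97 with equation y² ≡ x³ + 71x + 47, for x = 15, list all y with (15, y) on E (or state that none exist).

5, 92

x³ + 71x + 47 = 4487 ≡ 25 (mod 97).
Square roots of 25 mod 97: 5 and 92 (since 5² = 25 ≡ 25).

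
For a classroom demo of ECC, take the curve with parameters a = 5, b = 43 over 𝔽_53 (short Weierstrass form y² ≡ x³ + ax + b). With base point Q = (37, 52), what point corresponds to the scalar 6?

Double-and-add on 6 = (110)₂. Start with Q = (37, 52) for the leading 1-bit.
double: tangent at (37, 52): λ = (3·37² + 5)/(2·52) ≡ 31/51. 51⁻¹ ≡ 26 (mod 53), so λ ≡ 31·26 ≡ 11.
  x = λ² - 37 - 37 = 121 - 74 ≡ 47; y = λ·(37 - 47) - 52 ≡ 50. → (47, 50)
add Q: (47, 50) + (37, 52). λ = (52 - 50)/(37 - 47) ≡ 2/43 mod 53. 43⁻¹ ≡ 37 (mod 53) since 43·37 = 1591 ≡ 1, so λ ≡ 21.
  x = λ² - 47 - 37 = 441 - 84 ≡ 39; y = λ·(47 - 39) - 50 ≡ 12. → (39, 12)
double: tangent at (39, 12): λ = (3·39² + 5)/(2·12) ≡ 10/24. 24⁻¹ ≡ 42 (mod 53), so λ ≡ 10·42 ≡ 49.
  x = λ² - 39 - 39 = 2401 - 78 ≡ 44; y = λ·(39 - 44) - 12 ≡ 8. → (44, 8)

(44, 8)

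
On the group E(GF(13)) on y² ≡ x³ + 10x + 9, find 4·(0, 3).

(3, 1)

Write Q = (0, 3).
Double-and-add on 4 = (100)₂. Start with Q = (0, 3) for the leading 1-bit.
double: tangent at (0, 3): λ = (3·0² + 10)/(2·3) ≡ 10/6. 6⁻¹ ≡ 11 (mod 13), so λ ≡ 10·11 ≡ 6.
  x = λ² - 0 - 0 = 36 - 0 ≡ 10; y = λ·(0 - 10) - 3 ≡ 2. → (10, 2)
double: tangent at (10, 2): λ = (3·10² + 10)/(2·2) ≡ 11/4. 4⁻¹ ≡ 10 (mod 13), so λ ≡ 11·10 ≡ 6.
  x = λ² - 10 - 10 = 36 - 20 ≡ 3; y = λ·(10 - 3) - 2 ≡ 1. → (3, 1)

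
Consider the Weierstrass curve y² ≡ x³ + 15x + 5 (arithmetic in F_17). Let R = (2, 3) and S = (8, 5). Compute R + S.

(9, 6)

(2, 3) + (8, 5). λ = (5 - 3)/(8 - 2) ≡ 2/6 mod 17. 6⁻¹ ≡ 3 (mod 17), so λ ≡ 6.
  x = λ² - 2 - 8 = 36 - 10 ≡ 9; y = λ·(2 - 9) - 3 ≡ 6. → (9, 6)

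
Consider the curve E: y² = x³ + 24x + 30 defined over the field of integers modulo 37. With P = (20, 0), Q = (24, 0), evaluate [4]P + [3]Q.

First 4P:
Double-and-add on 4 = (100)₂. Start with P = (20, 0) for the leading 1-bit.
double: (20, 0) + (20, 0): same x and y₁ ≡ -y₂, so the sum is 𝒪.
double: 𝒪 + 𝒪 = 𝒪 (identity).
4P = 𝒪.
Next 3Q:
Repeated addition: build up to 3Q.
2Q: (24, 0) + (24, 0): same x and y₁ ≡ -y₂, so the sum is 𝒪.
3Q: 𝒪 + (24, 0) = (24, 0) (identity).
3Q = (24, 0).
Finally 4P + 3Q:
𝒪 + (24, 0) = (24, 0) (identity).

(24, 0)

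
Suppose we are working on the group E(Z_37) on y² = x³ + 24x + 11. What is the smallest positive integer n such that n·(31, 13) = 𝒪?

5

2P: tangent at (31, 13): λ = (3·31² + 24)/(2·13) ≡ 21/26. 26⁻¹ ≡ 10 (mod 37), so λ ≡ 21·10 ≡ 25.
  x = λ² - 31 - 31 = 625 - 62 ≡ 8; y = λ·(31 - 8) - 13 ≡ 7. → (8, 7)
3P: (8, 7) + (31, 13). λ = (13 - 7)/(31 - 8) ≡ 6/23 mod 37. 23⁻¹ ≡ 29 (mod 37), so λ ≡ 26.
  x = λ² - 8 - 31 = 676 - 39 ≡ 8; y = λ·(8 - 8) - 7 ≡ 30. → (8, 30)
4P: (8, 30) + (31, 13). λ = (13 - 30)/(31 - 8) ≡ 20/23 mod 37. 23⁻¹ ≡ 29 (mod 37), so λ ≡ 25.
  x = λ² - 8 - 31 = 625 - 39 ≡ 31; y = λ·(8 - 31) - 30 ≡ 24. → (31, 24)
5P: (31, 24) + (31, 13): same x and y₁ ≡ -y₂, so the sum is 𝒪.
5P = 𝒪, so the order is 5.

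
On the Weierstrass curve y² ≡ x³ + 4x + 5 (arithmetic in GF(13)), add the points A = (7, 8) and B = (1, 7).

(7, 8) + (1, 7). λ = (7 - 8)/(1 - 7) ≡ 12/7 mod 13. 7⁻¹ ≡ 2 (mod 13) since 7·2 = 14 ≡ 1, so λ ≡ 11.
  x = λ² - 7 - 1 = 121 - 8 ≡ 9; y = λ·(7 - 9) - 8 ≡ 9. → (9, 9)

(9, 9)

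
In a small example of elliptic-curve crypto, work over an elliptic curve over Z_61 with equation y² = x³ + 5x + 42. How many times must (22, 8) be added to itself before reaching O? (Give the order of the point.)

10

2P: tangent at (22, 8): λ = (3·22² + 5)/(2·8) ≡ 54/16. 16⁻¹ ≡ 42 (mod 61) since 16·42 = 672 ≡ 1, so λ ≡ 54·42 ≡ 11.
  x = λ² - 22 - 22 = 121 - 44 ≡ 16; y = λ·(22 - 16) - 8 ≡ 58. → (16, 58)
3P: (16, 58) + (22, 8). λ = (8 - 58)/(22 - 16) ≡ 11/6 mod 61. 6⁻¹ ≡ 51 (mod 61), so λ ≡ 12.
  x = λ² - 16 - 22 = 144 - 38 ≡ 45; y = λ·(16 - 45) - 58 ≡ 21. → (45, 21)
4P: (45, 21) + (22, 8). λ = (8 - 21)/(22 - 45) ≡ 48/38 mod 61. 38⁻¹ ≡ 53 (mod 61) since 38·53 = 2014 ≡ 1, so λ ≡ 43.
  x = λ² - 45 - 22 = 1849 - 67 ≡ 13; y = λ·(45 - 13) - 21 ≡ 13. → (13, 13)
5P: (13, 13) + (22, 8). λ = (8 - 13)/(22 - 13) ≡ 56/9 mod 61. 9⁻¹ ≡ 34 (mod 61), so λ ≡ 13.
  x = λ² - 13 - 22 = 169 - 35 ≡ 12; y = λ·(13 - 12) - 13 ≡ 0. → (12, 0)
6P: (12, 0) + (22, 8). λ = (8 - 0)/(22 - 12) ≡ 8/10 mod 61. 10⁻¹ ≡ 55 (mod 61), so λ ≡ 13.
  x = λ² - 12 - 22 = 169 - 34 ≡ 13; y = λ·(12 - 13) - 0 ≡ 48. → (13, 48)
7P: (13, 48) + (22, 8). λ = (8 - 48)/(22 - 13) ≡ 21/9 mod 61. 9⁻¹ ≡ 34 (mod 61) since 9·34 = 306 ≡ 1, so λ ≡ 43.
  x = λ² - 13 - 22 = 1849 - 35 ≡ 45; y = λ·(13 - 45) - 48 ≡ 40. → (45, 40)
8P: (45, 40) + (22, 8). λ = (8 - 40)/(22 - 45) ≡ 29/38 mod 61. 38⁻¹ ≡ 53 (mod 61) since 38·53 = 2014 ≡ 1, so λ ≡ 12.
  x = λ² - 45 - 22 = 144 - 67 ≡ 16; y = λ·(45 - 16) - 40 ≡ 3. → (16, 3)
9P: (16, 3) + (22, 8). λ = (8 - 3)/(22 - 16) ≡ 5/6 mod 61. 6⁻¹ ≡ 51 (mod 61), so λ ≡ 11.
  x = λ² - 16 - 22 = 121 - 38 ≡ 22; y = λ·(16 - 22) - 3 ≡ 53. → (22, 53)
10P: (22, 53) + (22, 8): same x and y₁ ≡ -y₂, so the sum is O.
10P = O, so the order is 10.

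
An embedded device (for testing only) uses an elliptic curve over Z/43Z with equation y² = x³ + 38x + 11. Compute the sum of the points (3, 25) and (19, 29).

(13, 37)

(3, 25) + (19, 29). λ = (29 - 25)/(19 - 3) ≡ 4/16 mod 43. 16⁻¹ ≡ 35 (mod 43) since 16·35 = 560 ≡ 1, so λ ≡ 11.
  x = λ² - 3 - 19 = 121 - 22 ≡ 13; y = λ·(3 - 13) - 25 ≡ 37. → (13, 37)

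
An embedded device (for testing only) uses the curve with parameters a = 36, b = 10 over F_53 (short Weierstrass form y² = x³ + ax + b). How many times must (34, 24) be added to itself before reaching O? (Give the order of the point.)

7

2P: tangent at (34, 24): λ = (3·34² + 36)/(2·24) ≡ 6/48. 48⁻¹ ≡ 21 (mod 53), so λ ≡ 6·21 ≡ 20.
  x = λ² - 34 - 34 = 400 - 68 ≡ 14; y = λ·(34 - 14) - 24 ≡ 5. → (14, 5)
3P: (14, 5) + (34, 24). λ = (24 - 5)/(34 - 14) ≡ 19/20 mod 53. 20⁻¹ ≡ 8 (mod 53), so λ ≡ 46.
  x = λ² - 14 - 34 = 2116 - 48 ≡ 1; y = λ·(14 - 1) - 5 ≡ 10. → (1, 10)
4P: (1, 10) + (34, 24). λ = (24 - 10)/(34 - 1) ≡ 14/33 mod 53. 33⁻¹ ≡ 45 (mod 53), so λ ≡ 47.
  x = λ² - 1 - 34 = 2209 - 35 ≡ 1; y = λ·(1 - 1) - 10 ≡ 43. → (1, 43)
5P: (1, 43) + (34, 24). λ = (24 - 43)/(34 - 1) ≡ 34/33 mod 53. 33⁻¹ ≡ 45 (mod 53) since 33·45 = 1485 ≡ 1, so λ ≡ 46.
  x = λ² - 1 - 34 = 2116 - 35 ≡ 14; y = λ·(1 - 14) - 43 ≡ 48. → (14, 48)
6P: (14, 48) + (34, 24). λ = (24 - 48)/(34 - 14) ≡ 29/20 mod 53. 20⁻¹ ≡ 8 (mod 53), so λ ≡ 20.
  x = λ² - 14 - 34 = 400 - 48 ≡ 34; y = λ·(14 - 34) - 48 ≡ 29. → (34, 29)
7P: (34, 29) + (34, 24): same x and y₁ ≡ -y₂, so the sum is O.
7P = O, so the order is 7.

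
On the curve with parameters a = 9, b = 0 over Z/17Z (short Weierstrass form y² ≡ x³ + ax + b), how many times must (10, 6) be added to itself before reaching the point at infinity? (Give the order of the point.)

2P: tangent at (10, 6): λ = (3·10² + 9)/(2·6) ≡ 3/12. 12⁻¹ ≡ 10 (mod 17) since 12·10 = 120 ≡ 1, so λ ≡ 3·10 ≡ 13.
  x = λ² - 10 - 10 = 169 - 20 ≡ 13; y = λ·(10 - 13) - 6 ≡ 6. → (13, 6)
3P: (13, 6) + (10, 6). λ = (6 - 6)/(10 - 13) ≡ 0/14 mod 17. 14⁻¹ ≡ 11 (mod 17), so λ ≡ 0.
  x = λ² - 13 - 10 = 0 - 23 ≡ 11; y = λ·(13 - 11) - 6 ≡ 11. → (11, 11)
4P: (11, 11) + (10, 6). λ = (6 - 11)/(10 - 11) ≡ 12/16 mod 17. 16⁻¹ ≡ 16 (mod 17), so λ ≡ 5.
  x = λ² - 11 - 10 = 25 - 21 ≡ 4; y = λ·(11 - 4) - 11 ≡ 7. → (4, 7)
5P: (4, 7) + (10, 6). λ = (6 - 7)/(10 - 4) ≡ 16/6 mod 17. 6⁻¹ ≡ 3 (mod 17), so λ ≡ 14.
  x = λ² - 4 - 10 = 196 - 14 ≡ 12; y = λ·(4 - 12) - 7 ≡ 0. → (12, 0)
6P: (12, 0) + (10, 6). λ = (6 - 0)/(10 - 12) ≡ 6/15 mod 17. 15⁻¹ ≡ 8 (mod 17) since 15·8 = 120 ≡ 1, so λ ≡ 14.
  x = λ² - 12 - 10 = 196 - 22 ≡ 4; y = λ·(12 - 4) - 0 ≡ 10. → (4, 10)
7P: (4, 10) + (10, 6). λ = (6 - 10)/(10 - 4) ≡ 13/6 mod 17. 6⁻¹ ≡ 3 (mod 17) since 6·3 = 18 ≡ 1, so λ ≡ 5.
  x = λ² - 4 - 10 = 25 - 14 ≡ 11; y = λ·(4 - 11) - 10 ≡ 6. → (11, 6)
8P: (11, 6) + (10, 6). λ = (6 - 6)/(10 - 11) ≡ 0/16 mod 17. 16⁻¹ ≡ 16 (mod 17) since 16·16 = 256 ≡ 1, so λ ≡ 0.
  x = λ² - 11 - 10 = 0 - 21 ≡ 13; y = λ·(11 - 13) - 6 ≡ 11. → (13, 11)
9P: (13, 11) + (10, 6). λ = (6 - 11)/(10 - 13) ≡ 12/14 mod 17. 14⁻¹ ≡ 11 (mod 17), so λ ≡ 13.
  x = λ² - 13 - 10 = 169 - 23 ≡ 10; y = λ·(13 - 10) - 11 ≡ 11. → (10, 11)
10P: (10, 11) + (10, 6): same x and y₁ ≡ -y₂, so the sum is the point at infinity.
10P = the point at infinity, so the order is 10.

10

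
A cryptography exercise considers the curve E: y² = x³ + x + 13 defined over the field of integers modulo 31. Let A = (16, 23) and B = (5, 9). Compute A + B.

(16, 23) + (5, 9). λ = (9 - 23)/(5 - 16) ≡ 17/20 mod 31. 20⁻¹ ≡ 14 (mod 31) since 20·14 = 280 ≡ 1, so λ ≡ 21.
  x = λ² - 16 - 5 = 441 - 21 ≡ 17; y = λ·(16 - 17) - 23 ≡ 18. → (17, 18)

(17, 18)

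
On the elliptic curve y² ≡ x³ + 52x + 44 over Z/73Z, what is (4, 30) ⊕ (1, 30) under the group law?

(4, 30) + (1, 30). λ = (30 - 30)/(1 - 4) ≡ 0/70 mod 73. 70⁻¹ ≡ 24 (mod 73) since 70·24 = 1680 ≡ 1, so λ ≡ 0.
  x = λ² - 4 - 1 = 0 - 5 ≡ 68; y = λ·(4 - 68) - 30 ≡ 43. → (68, 43)

(68, 43)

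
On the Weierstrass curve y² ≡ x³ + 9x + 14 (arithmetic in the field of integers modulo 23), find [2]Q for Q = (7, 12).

tangent at (7, 12): λ = (3·7² + 9)/(2·12) ≡ 18/1. 1⁻¹ ≡ 1 (mod 23) since 1·1 = 1 ≡ 1, so λ ≡ 18·1 ≡ 18.
  x = λ² - 7 - 7 = 324 - 14 ≡ 11; y = λ·(7 - 11) - 12 ≡ 8. → (11, 8)

(11, 8)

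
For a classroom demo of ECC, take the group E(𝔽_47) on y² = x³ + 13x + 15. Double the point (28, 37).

tangent at (28, 37): λ = (3·28² + 13)/(2·37) ≡ 15/27. 27⁻¹ ≡ 7 (mod 47), so λ ≡ 15·7 ≡ 11.
  x = λ² - 28 - 28 = 121 - 56 ≡ 18; y = λ·(28 - 18) - 37 ≡ 26. → (18, 26)

(18, 26)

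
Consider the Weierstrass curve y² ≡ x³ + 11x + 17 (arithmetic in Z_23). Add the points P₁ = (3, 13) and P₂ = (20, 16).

(6, 0)

(3, 13) + (20, 16). λ = (16 - 13)/(20 - 3) ≡ 3/17 mod 23. 17⁻¹ ≡ 19 (mod 23), so λ ≡ 11.
  x = λ² - 3 - 20 = 121 - 23 ≡ 6; y = λ·(3 - 6) - 13 ≡ 0. → (6, 0)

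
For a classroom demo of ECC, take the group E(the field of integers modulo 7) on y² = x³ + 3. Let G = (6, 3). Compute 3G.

Repeated addition: build up to 3G.
2G: tangent at (6, 3): λ = (3·6² + 0)/(2·3) ≡ 3/6. 6⁻¹ ≡ 6 (mod 7) since 6·6 = 36 ≡ 1, so λ ≡ 3·6 ≡ 4.
  x = λ² - 6 - 6 = 16 - 12 ≡ 4; y = λ·(6 - 4) - 3 ≡ 5. → (4, 5)
3G: (4, 5) + (6, 3). λ = (3 - 5)/(6 - 4) ≡ 5/2 mod 7. 2⁻¹ ≡ 4 (mod 7), so λ ≡ 6.
  x = λ² - 4 - 6 = 36 - 10 ≡ 5; y = λ·(4 - 5) - 5 ≡ 3. → (5, 3)

(5, 3)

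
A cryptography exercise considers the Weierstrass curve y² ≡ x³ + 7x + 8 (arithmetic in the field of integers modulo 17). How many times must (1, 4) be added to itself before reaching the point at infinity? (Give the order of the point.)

2P: tangent at (1, 4): λ = (3·1² + 7)/(2·4) ≡ 10/8. 8⁻¹ ≡ 15 (mod 17), so λ ≡ 10·15 ≡ 14.
  x = λ² - 1 - 1 = 196 - 2 ≡ 7; y = λ·(1 - 7) - 4 ≡ 14. → (7, 14)
3P: (7, 14) + (1, 4). λ = (4 - 14)/(1 - 7) ≡ 7/11 mod 17. 11⁻¹ ≡ 14 (mod 17), so λ ≡ 13.
  x = λ² - 7 - 1 = 169 - 8 ≡ 8; y = λ·(7 - 8) - 14 ≡ 7. → (8, 7)
4P: (8, 7) + (1, 4). λ = (4 - 7)/(1 - 8) ≡ 14/10 mod 17. 10⁻¹ ≡ 12 (mod 17) since 10·12 = 120 ≡ 1, so λ ≡ 15.
  x = λ² - 8 - 1 = 225 - 9 ≡ 12; y = λ·(8 - 12) - 7 ≡ 1. → (12, 1)
5P: (12, 1) + (1, 4). λ = (4 - 1)/(1 - 12) ≡ 3/6 mod 17. 6⁻¹ ≡ 3 (mod 17), so λ ≡ 9.
  x = λ² - 12 - 1 = 81 - 13 ≡ 0; y = λ·(12 - 0) - 1 ≡ 5. → (0, 5)
6P: (0, 5) + (1, 4). λ = (4 - 5)/(1 - 0) ≡ 16/1 mod 17. 1⁻¹ ≡ 1 (mod 17) since 1·1 = 1 ≡ 1, so λ ≡ 16.
  x = λ² - 0 - 1 = 256 - 1 ≡ 0; y = λ·(0 - 0) - 5 ≡ 12. → (0, 12)
7P: (0, 12) + (1, 4). λ = (4 - 12)/(1 - 0) ≡ 9/1 mod 17. 1⁻¹ ≡ 1 (mod 17), so λ ≡ 9.
  x = λ² - 0 - 1 = 81 - 1 ≡ 12; y = λ·(0 - 12) - 12 ≡ 16. → (12, 16)
8P: (12, 16) + (1, 4). λ = (4 - 16)/(1 - 12) ≡ 5/6 mod 17. 6⁻¹ ≡ 3 (mod 17) since 6·3 = 18 ≡ 1, so λ ≡ 15.
  x = λ² - 12 - 1 = 225 - 13 ≡ 8; y = λ·(12 - 8) - 16 ≡ 10. → (8, 10)
9P: (8, 10) + (1, 4). λ = (4 - 10)/(1 - 8) ≡ 11/10 mod 17. 10⁻¹ ≡ 12 (mod 17) since 10·12 = 120 ≡ 1, so λ ≡ 13.
  x = λ² - 8 - 1 = 169 - 9 ≡ 7; y = λ·(8 - 7) - 10 ≡ 3. → (7, 3)
10P: (7, 3) + (1, 4). λ = (4 - 3)/(1 - 7) ≡ 1/11 mod 17. 11⁻¹ ≡ 14 (mod 17) since 11·14 = 154 ≡ 1, so λ ≡ 14.
  x = λ² - 7 - 1 = 196 - 8 ≡ 1; y = λ·(7 - 1) - 3 ≡ 13. → (1, 13)
11P: (1, 13) + (1, 4): same x and y₁ ≡ -y₂, so the sum is the point at infinity.
11P = the point at infinity, so the order is 11.

11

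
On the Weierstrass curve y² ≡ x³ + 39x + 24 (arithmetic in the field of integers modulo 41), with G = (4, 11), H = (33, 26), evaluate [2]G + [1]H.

First 2G:
Repeated addition: build up to 2G.
2G: tangent at (4, 11): λ = (3·4² + 39)/(2·11) ≡ 5/22. 22⁻¹ ≡ 28 (mod 41) since 22·28 = 616 ≡ 1, so λ ≡ 5·28 ≡ 17.
  x = λ² - 4 - 4 = 289 - 8 ≡ 35; y = λ·(4 - 35) - 11 ≡ 36. → (35, 36)
2G = (35, 36).
Finally 2G + H:
(35, 36) + (33, 26). λ = (26 - 36)/(33 - 35) ≡ 31/39 mod 41. 39⁻¹ ≡ 20 (mod 41), so λ ≡ 5.
  x = λ² - 35 - 33 = 25 - 68 ≡ 39; y = λ·(35 - 39) - 36 ≡ 26. → (39, 26)

(39, 26)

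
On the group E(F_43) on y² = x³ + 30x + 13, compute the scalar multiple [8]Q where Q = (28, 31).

Double-and-add on 8 = (1000)₂. Start with Q = (28, 31) for the leading 1-bit.
double: tangent at (28, 31): λ = (3·28² + 30)/(2·31) ≡ 17/19. 19⁻¹ ≡ 34 (mod 43) since 19·34 = 646 ≡ 1, so λ ≡ 17·34 ≡ 19.
  x = λ² - 28 - 28 = 361 - 56 ≡ 4; y = λ·(28 - 4) - 31 ≡ 38. → (4, 38)
double: tangent at (4, 38): λ = (3·4² + 30)/(2·38) ≡ 35/33. 33⁻¹ ≡ 30 (mod 43), so λ ≡ 35·30 ≡ 18.
  x = λ² - 4 - 4 = 324 - 8 ≡ 15; y = λ·(4 - 15) - 38 ≡ 22. → (15, 22)
double: tangent at (15, 22): λ = (3·15² + 30)/(2·22) ≡ 17/1. 1⁻¹ ≡ 1 (mod 43), so λ ≡ 17·1 ≡ 17.
  x = λ² - 15 - 15 = 289 - 30 ≡ 1; y = λ·(15 - 1) - 22 ≡ 1. → (1, 1)

(1, 1)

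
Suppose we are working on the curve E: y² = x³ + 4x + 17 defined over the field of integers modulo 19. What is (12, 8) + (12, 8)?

(12, 11)

tangent at (12, 8): λ = (3·12² + 4)/(2·8) ≡ 18/16. 16⁻¹ ≡ 6 (mod 19) since 16·6 = 96 ≡ 1, so λ ≡ 18·6 ≡ 13.
  x = λ² - 12 - 12 = 169 - 24 ≡ 12; y = λ·(12 - 12) - 8 ≡ 11. → (12, 11)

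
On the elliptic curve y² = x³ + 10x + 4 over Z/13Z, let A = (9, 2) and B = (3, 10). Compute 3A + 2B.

First 3A:
Repeated addition: build up to 3A.
2A: tangent at (9, 2): λ = (3·9² + 10)/(2·2) ≡ 6/4. 4⁻¹ ≡ 10 (mod 13) since 4·10 = 40 ≡ 1, so λ ≡ 6·10 ≡ 8.
  x = λ² - 9 - 9 = 64 - 18 ≡ 7; y = λ·(9 - 7) - 2 ≡ 1. → (7, 1)
3A: (7, 1) + (9, 2). λ = (2 - 1)/(9 - 7) ≡ 1/2 mod 13. 2⁻¹ ≡ 7 (mod 13), so λ ≡ 7.
  x = λ² - 7 - 9 = 49 - 16 ≡ 7; y = λ·(7 - 7) - 1 ≡ 12. → (7, 12)
3A = (7, 12).
Next 2B:
Repeated addition: build up to 2B.
2B: tangent at (3, 10): λ = (3·3² + 10)/(2·10) ≡ 11/7. 7⁻¹ ≡ 2 (mod 13), so λ ≡ 11·2 ≡ 9.
  x = λ² - 3 - 3 = 81 - 6 ≡ 10; y = λ·(3 - 10) - 10 ≡ 5. → (10, 5)
2B = (10, 5).
Finally 3A + 2B:
(7, 12) + (10, 5). λ = (5 - 12)/(10 - 7) ≡ 6/3 mod 13. 3⁻¹ ≡ 9 (mod 13) since 3·9 = 27 ≡ 1, so λ ≡ 2.
  x = λ² - 7 - 10 = 4 - 17 ≡ 0; y = λ·(7 - 0) - 12 ≡ 2. → (0, 2)

(0, 2)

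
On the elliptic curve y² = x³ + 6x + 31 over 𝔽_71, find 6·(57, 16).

Write G = (57, 16).
Repeated addition: build up to 6G.
2G: tangent at (57, 16): λ = (3·57² + 6)/(2·16) ≡ 26/32. 32⁻¹ ≡ 20 (mod 71) since 32·20 = 640 ≡ 1, so λ ≡ 26·20 ≡ 23.
  x = λ² - 57 - 57 = 529 - 114 ≡ 60; y = λ·(57 - 60) - 16 ≡ 57. → (60, 57)
3G: (60, 57) + (57, 16). λ = (16 - 57)/(57 - 60) ≡ 30/68 mod 71. 68⁻¹ ≡ 47 (mod 71), so λ ≡ 61.
  x = λ² - 60 - 57 = 3721 - 117 ≡ 54; y = λ·(60 - 54) - 57 ≡ 25. → (54, 25)
4G: (54, 25) + (57, 16). λ = (16 - 25)/(57 - 54) ≡ 62/3 mod 71. 3⁻¹ ≡ 24 (mod 71), so λ ≡ 68.
  x = λ² - 54 - 57 = 4624 - 111 ≡ 40; y = λ·(54 - 40) - 25 ≡ 4. → (40, 4)
5G: (40, 4) + (57, 16). λ = (16 - 4)/(57 - 40) ≡ 12/17 mod 71. 17⁻¹ ≡ 46 (mod 71) since 17·46 = 782 ≡ 1, so λ ≡ 55.
  x = λ² - 40 - 57 = 3025 - 97 ≡ 17; y = λ·(40 - 17) - 4 ≡ 54. → (17, 54)
6G: (17, 54) + (57, 16). λ = (16 - 54)/(57 - 17) ≡ 33/40 mod 71. 40⁻¹ ≡ 16 (mod 71), so λ ≡ 31.
  x = λ² - 17 - 57 = 961 - 74 ≡ 35; y = λ·(17 - 35) - 54 ≡ 27. → (35, 27)

(35, 27)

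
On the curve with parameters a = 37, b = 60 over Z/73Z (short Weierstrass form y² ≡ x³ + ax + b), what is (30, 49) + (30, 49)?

tangent at (30, 49): λ = (3·30² + 37)/(2·49) ≡ 36/25. 25⁻¹ ≡ 38 (mod 73), so λ ≡ 36·38 ≡ 54.
  x = λ² - 30 - 30 = 2916 - 60 ≡ 9; y = λ·(30 - 9) - 49 ≡ 63. → (9, 63)

(9, 63)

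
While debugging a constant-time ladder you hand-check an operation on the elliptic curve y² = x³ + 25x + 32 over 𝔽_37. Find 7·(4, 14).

Write P = (4, 14).
Repeated addition: build up to 7P.
2P: tangent at (4, 14): λ = (3·4² + 25)/(2·14) ≡ 36/28. 28⁻¹ ≡ 4 (mod 37), so λ ≡ 36·4 ≡ 33.
  x = λ² - 4 - 4 = 1089 - 8 ≡ 8; y = λ·(4 - 8) - 14 ≡ 2. → (8, 2)
3P: (8, 2) + (4, 14). λ = (14 - 2)/(4 - 8) ≡ 12/33 mod 37. 33⁻¹ ≡ 9 (mod 37), so λ ≡ 34.
  x = λ² - 8 - 4 = 1156 - 12 ≡ 34; y = λ·(8 - 34) - 2 ≡ 2. → (34, 2)
4P: (34, 2) + (4, 14). λ = (14 - 2)/(4 - 34) ≡ 12/7 mod 37. 7⁻¹ ≡ 16 (mod 37), so λ ≡ 7.
  x = λ² - 34 - 4 = 49 - 38 ≡ 11; y = λ·(34 - 11) - 2 ≡ 11. → (11, 11)
5P: (11, 11) + (4, 14). λ = (14 - 11)/(4 - 11) ≡ 3/30 mod 37. 30⁻¹ ≡ 21 (mod 37), so λ ≡ 26.
  x = λ² - 11 - 4 = 676 - 15 ≡ 32; y = λ·(11 - 32) - 11 ≡ 35. → (32, 35)
6P: (32, 35) + (4, 14). λ = (14 - 35)/(4 - 32) ≡ 16/9 mod 37. 9⁻¹ ≡ 33 (mod 37) since 9·33 = 297 ≡ 1, so λ ≡ 10.
  x = λ² - 32 - 4 = 100 - 36 ≡ 27; y = λ·(32 - 27) - 35 ≡ 15. → (27, 15)
7P: (27, 15) + (4, 14). λ = (14 - 15)/(4 - 27) ≡ 36/14 mod 37. 14⁻¹ ≡ 8 (mod 37) since 14·8 = 112 ≡ 1, so λ ≡ 29.
  x = λ² - 27 - 4 = 841 - 31 ≡ 33; y = λ·(27 - 33) - 15 ≡ 33. → (33, 33)

(33, 33)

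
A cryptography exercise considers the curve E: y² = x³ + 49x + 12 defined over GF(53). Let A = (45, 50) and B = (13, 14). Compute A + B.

(12, 7)

(45, 50) + (13, 14). λ = (14 - 50)/(13 - 45) ≡ 17/21 mod 53. 21⁻¹ ≡ 48 (mod 53) since 21·48 = 1008 ≡ 1, so λ ≡ 21.
  x = λ² - 45 - 13 = 441 - 58 ≡ 12; y = λ·(45 - 12) - 50 ≡ 7. → (12, 7)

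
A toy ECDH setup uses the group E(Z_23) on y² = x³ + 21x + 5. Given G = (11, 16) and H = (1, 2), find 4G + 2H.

First 4G:
Double-and-add on 4 = (100)₂. Start with G = (11, 16) for the leading 1-bit.
double: tangent at (11, 16): λ = (3·11² + 21)/(2·16) ≡ 16/9. 9⁻¹ ≡ 18 (mod 23) since 9·18 = 162 ≡ 1, so λ ≡ 16·18 ≡ 12.
  x = λ² - 11 - 11 = 144 - 22 ≡ 7; y = λ·(11 - 7) - 16 ≡ 9. → (7, 9)
double: tangent at (7, 9): λ = (3·7² + 21)/(2·9) ≡ 7/18. 18⁻¹ ≡ 9 (mod 23), so λ ≡ 7·9 ≡ 17.
  x = λ² - 7 - 7 = 289 - 14 ≡ 22; y = λ·(7 - 22) - 9 ≡ 12. → (22, 12)
4G = (22, 12).
Next 2H:
Repeated addition: build up to 2H.
2H: tangent at (1, 2): λ = (3·1² + 21)/(2·2) ≡ 1/4. 4⁻¹ ≡ 6 (mod 23) since 4·6 = 24 ≡ 1, so λ ≡ 1·6 ≡ 6.
  x = λ² - 1 - 1 = 36 - 2 ≡ 11; y = λ·(1 - 11) - 2 ≡ 7. → (11, 7)
2H = (11, 7).
Finally 4G + 2H:
(22, 12) + (11, 7). λ = (7 - 12)/(11 - 22) ≡ 18/12 mod 23. 12⁻¹ ≡ 2 (mod 23), so λ ≡ 13.
  x = λ² - 22 - 11 = 169 - 33 ≡ 21; y = λ·(22 - 21) - 12 ≡ 1. → (21, 1)

(21, 1)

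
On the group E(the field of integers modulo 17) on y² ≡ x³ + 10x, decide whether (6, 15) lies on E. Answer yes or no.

y² = 15² ≡ 4; x³ + 10x + 0 = 276 ≡ 4 (mod 17). 4 = 4.

yes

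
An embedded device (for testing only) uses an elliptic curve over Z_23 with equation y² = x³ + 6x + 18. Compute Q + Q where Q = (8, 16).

tangent at (8, 16): λ = (3·8² + 6)/(2·16) ≡ 14/9. 9⁻¹ ≡ 18 (mod 23), so λ ≡ 14·18 ≡ 22.
  x = λ² - 8 - 8 = 484 - 16 ≡ 8; y = λ·(8 - 8) - 16 ≡ 7. → (8, 7)

(8, 7)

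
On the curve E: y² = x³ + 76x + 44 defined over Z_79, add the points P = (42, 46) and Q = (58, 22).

(42, 46) + (58, 22). λ = (22 - 46)/(58 - 42) ≡ 55/16 mod 79. 16⁻¹ ≡ 5 (mod 79), so λ ≡ 38.
  x = λ² - 42 - 58 = 1444 - 100 ≡ 1; y = λ·(42 - 1) - 46 ≡ 11. → (1, 11)

(1, 11)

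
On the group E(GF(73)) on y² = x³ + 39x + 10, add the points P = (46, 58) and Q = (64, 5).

(46, 58) + (64, 5). λ = (5 - 58)/(64 - 46) ≡ 20/18 mod 73. 18⁻¹ ≡ 69 (mod 73) since 18·69 = 1242 ≡ 1, so λ ≡ 66.
  x = λ² - 46 - 64 = 4356 - 110 ≡ 12; y = λ·(46 - 12) - 58 ≡ 69. → (12, 69)

(12, 69)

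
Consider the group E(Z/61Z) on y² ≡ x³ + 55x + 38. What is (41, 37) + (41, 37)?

tangent at (41, 37): λ = (3·41² + 55)/(2·37) ≡ 35/13. 13⁻¹ ≡ 47 (mod 61), so λ ≡ 35·47 ≡ 59.
  x = λ² - 41 - 41 = 3481 - 82 ≡ 44; y = λ·(41 - 44) - 37 ≡ 30. → (44, 30)

(44, 30)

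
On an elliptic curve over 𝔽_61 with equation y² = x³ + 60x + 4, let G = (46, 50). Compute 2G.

(43, 30)

tangent at (46, 50): λ = (3·46² + 60)/(2·50) ≡ 3/39. 39⁻¹ ≡ 36 (mod 61), so λ ≡ 3·36 ≡ 47.
  x = λ² - 46 - 46 = 2209 - 92 ≡ 43; y = λ·(46 - 43) - 50 ≡ 30. → (43, 30)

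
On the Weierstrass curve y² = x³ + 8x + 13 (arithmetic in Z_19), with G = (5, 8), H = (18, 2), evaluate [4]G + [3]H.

First 4G:
Repeated addition: build up to 4G.
2G: tangent at (5, 8): λ = (3·5² + 8)/(2·8) ≡ 7/16. 16⁻¹ ≡ 6 (mod 19) since 16·6 = 96 ≡ 1, so λ ≡ 7·6 ≡ 4.
  x = λ² - 5 - 5 = 16 - 10 ≡ 6; y = λ·(5 - 6) - 8 ≡ 7. → (6, 7)
3G: (6, 7) + (5, 8). λ = (8 - 7)/(5 - 6) ≡ 1/18 mod 19. 18⁻¹ ≡ 18 (mod 19), so λ ≡ 18.
  x = λ² - 6 - 5 = 324 - 11 ≡ 9; y = λ·(6 - 9) - 7 ≡ 15. → (9, 15)
4G: (9, 15) + (5, 8). λ = (8 - 15)/(5 - 9) ≡ 12/15 mod 19. 15⁻¹ ≡ 14 (mod 19), so λ ≡ 16.
  x = λ² - 9 - 5 = 256 - 14 ≡ 14; y = λ·(9 - 14) - 15 ≡ 0. → (14, 0)
4G = (14, 0).
Next 3H:
Repeated addition: build up to 3H.
2H: tangent at (18, 2): λ = (3·18² + 8)/(2·2) ≡ 11/4. 4⁻¹ ≡ 5 (mod 19), so λ ≡ 11·5 ≡ 17.
  x = λ² - 18 - 18 = 289 - 36 ≡ 6; y = λ·(18 - 6) - 2 ≡ 12. → (6, 12)
3H: (6, 12) + (18, 2). λ = (2 - 12)/(18 - 6) ≡ 9/12 mod 19. 12⁻¹ ≡ 8 (mod 19), so λ ≡ 15.
  x = λ² - 6 - 18 = 225 - 24 ≡ 11; y = λ·(6 - 11) - 12 ≡ 8. → (11, 8)
3H = (11, 8).
Finally 4G + 3H:
(14, 0) + (11, 8). λ = (8 - 0)/(11 - 14) ≡ 8/16 mod 19. 16⁻¹ ≡ 6 (mod 19), so λ ≡ 10.
  x = λ² - 14 - 11 = 100 - 25 ≡ 18; y = λ·(14 - 18) - 0 ≡ 17. → (18, 17)

(18, 17)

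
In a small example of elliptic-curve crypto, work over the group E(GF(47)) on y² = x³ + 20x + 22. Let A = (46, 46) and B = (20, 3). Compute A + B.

(46, 46) + (20, 3). λ = (3 - 46)/(20 - 46) ≡ 4/21 mod 47. 21⁻¹ ≡ 9 (mod 47) since 21·9 = 189 ≡ 1, so λ ≡ 36.
  x = λ² - 46 - 20 = 1296 - 66 ≡ 8; y = λ·(46 - 8) - 46 ≡ 6. → (8, 6)

(8, 6)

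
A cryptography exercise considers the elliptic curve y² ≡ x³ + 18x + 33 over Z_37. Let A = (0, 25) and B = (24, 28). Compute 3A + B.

(28, 20)

First 3A:
Repeated addition: build up to 3A.
2A: tangent at (0, 25): λ = (3·0² + 18)/(2·25) ≡ 18/13. 13⁻¹ ≡ 20 (mod 37), so λ ≡ 18·20 ≡ 27.
  x = λ² - 0 - 0 = 729 - 0 ≡ 26; y = λ·(0 - 26) - 25 ≡ 13. → (26, 13)
3A: (26, 13) + (0, 25). λ = (25 - 13)/(0 - 26) ≡ 12/11 mod 37. 11⁻¹ ≡ 27 (mod 37), so λ ≡ 28.
  x = λ² - 26 - 0 = 784 - 26 ≡ 18; y = λ·(26 - 18) - 13 ≡ 26. → (18, 26)
3A = (18, 26).
Finally 3A + B:
(18, 26) + (24, 28). λ = (28 - 26)/(24 - 18) ≡ 2/6 mod 37. 6⁻¹ ≡ 31 (mod 37), so λ ≡ 25.
  x = λ² - 18 - 24 = 625 - 42 ≡ 28; y = λ·(18 - 28) - 26 ≡ 20. → (28, 20)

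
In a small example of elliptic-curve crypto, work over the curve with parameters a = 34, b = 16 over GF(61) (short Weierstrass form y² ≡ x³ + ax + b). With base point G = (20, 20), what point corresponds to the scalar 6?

Repeated addition: build up to 6G.
2G: tangent at (20, 20): λ = (3·20² + 34)/(2·20) ≡ 14/40. 40⁻¹ ≡ 29 (mod 61) since 40·29 = 1160 ≡ 1, so λ ≡ 14·29 ≡ 40.
  x = λ² - 20 - 20 = 1600 - 40 ≡ 35; y = λ·(20 - 35) - 20 ≡ 51. → (35, 51)
3G: (35, 51) + (20, 20). λ = (20 - 51)/(20 - 35) ≡ 30/46 mod 61. 46⁻¹ ≡ 4 (mod 61), so λ ≡ 59.
  x = λ² - 35 - 20 = 3481 - 55 ≡ 10; y = λ·(35 - 10) - 51 ≡ 21. → (10, 21)
4G: (10, 21) + (20, 20). λ = (20 - 21)/(20 - 10) ≡ 60/10 mod 61. 10⁻¹ ≡ 55 (mod 61), so λ ≡ 6.
  x = λ² - 10 - 20 = 36 - 30 ≡ 6; y = λ·(10 - 6) - 21 ≡ 3. → (6, 3)
5G: (6, 3) + (20, 20). λ = (20 - 3)/(20 - 6) ≡ 17/14 mod 61. 14⁻¹ ≡ 48 (mod 61), so λ ≡ 23.
  x = λ² - 6 - 20 = 529 - 26 ≡ 15; y = λ·(6 - 15) - 3 ≡ 34. → (15, 34)
6G: (15, 34) + (20, 20). λ = (20 - 34)/(20 - 15) ≡ 47/5 mod 61. 5⁻¹ ≡ 49 (mod 61) since 5·49 = 245 ≡ 1, so λ ≡ 46.
  x = λ² - 15 - 20 = 2116 - 35 ≡ 7; y = λ·(15 - 7) - 34 ≡ 29. → (7, 29)

(7, 29)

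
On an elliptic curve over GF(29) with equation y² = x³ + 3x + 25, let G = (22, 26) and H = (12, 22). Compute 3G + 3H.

First 3G:
Repeated addition: build up to 3G.
2G: tangent at (22, 26): λ = (3·22² + 3)/(2·26) ≡ 5/23. 23⁻¹ ≡ 24 (mod 29), so λ ≡ 5·24 ≡ 4.
  x = λ² - 22 - 22 = 16 - 44 ≡ 1; y = λ·(22 - 1) - 26 ≡ 0. → (1, 0)
3G: (1, 0) + (22, 26). λ = (26 - 0)/(22 - 1) ≡ 26/21 mod 29. 21⁻¹ ≡ 18 (mod 29), so λ ≡ 4.
  x = λ² - 1 - 22 = 16 - 23 ≡ 22; y = λ·(1 - 22) - 0 ≡ 3. → (22, 3)
3G = (22, 3).
Next 3H:
Repeated addition: build up to 3H.
2H: tangent at (12, 22): λ = (3·12² + 3)/(2·22) ≡ 0/15. 15⁻¹ ≡ 2 (mod 29), so λ ≡ 0·2 ≡ 0.
  x = λ² - 12 - 12 = 0 - 24 ≡ 5; y = λ·(12 - 5) - 22 ≡ 7. → (5, 7)
3H: (5, 7) + (12, 22). λ = (22 - 7)/(12 - 5) ≡ 15/7 mod 29. 7⁻¹ ≡ 25 (mod 29), so λ ≡ 27.
  x = λ² - 5 - 12 = 729 - 17 ≡ 16; y = λ·(5 - 16) - 7 ≡ 15. → (16, 15)
3H = (16, 15).
Finally 3G + 3H:
(22, 3) + (16, 15). λ = (15 - 3)/(16 - 22) ≡ 12/23 mod 29. 23⁻¹ ≡ 24 (mod 29), so λ ≡ 27.
  x = λ² - 22 - 16 = 729 - 38 ≡ 24; y = λ·(22 - 24) - 3 ≡ 1. → (24, 1)

(24, 1)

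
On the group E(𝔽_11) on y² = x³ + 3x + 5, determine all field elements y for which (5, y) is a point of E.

none

x³ + 3x + 5 = 145 ≡ 2 (mod 11).
2 is a non-residue mod 11; no y exists.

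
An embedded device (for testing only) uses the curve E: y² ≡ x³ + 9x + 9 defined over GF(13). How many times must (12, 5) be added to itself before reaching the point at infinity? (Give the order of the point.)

2P: tangent at (12, 5): λ = (3·12² + 9)/(2·5) ≡ 12/10. 10⁻¹ ≡ 4 (mod 13), so λ ≡ 12·4 ≡ 9.
  x = λ² - 12 - 12 = 81 - 24 ≡ 5; y = λ·(12 - 5) - 5 ≡ 6. → (5, 6)
3P: (5, 6) + (12, 5). λ = (5 - 6)/(12 - 5) ≡ 12/7 mod 13. 7⁻¹ ≡ 2 (mod 13), so λ ≡ 11.
  x = λ² - 5 - 12 = 121 - 17 ≡ 0; y = λ·(5 - 0) - 6 ≡ 10. → (0, 10)
4P: (0, 10) + (12, 5). λ = (5 - 10)/(12 - 0) ≡ 8/12 mod 13. 12⁻¹ ≡ 12 (mod 13), so λ ≡ 5.
  x = λ² - 0 - 12 = 25 - 12 ≡ 0; y = λ·(0 - 0) - 10 ≡ 3. → (0, 3)
5P: (0, 3) + (12, 5). λ = (5 - 3)/(12 - 0) ≡ 2/12 mod 13. 12⁻¹ ≡ 12 (mod 13) since 12·12 = 144 ≡ 1, so λ ≡ 11.
  x = λ² - 0 - 12 = 121 - 12 ≡ 5; y = λ·(0 - 5) - 3 ≡ 7. → (5, 7)
6P: (5, 7) + (12, 5). λ = (5 - 7)/(12 - 5) ≡ 11/7 mod 13. 7⁻¹ ≡ 2 (mod 13), so λ ≡ 9.
  x = λ² - 5 - 12 = 81 - 17 ≡ 12; y = λ·(5 - 12) - 7 ≡ 8. → (12, 8)
7P: (12, 8) + (12, 5): same x and y₁ ≡ -y₂, so the sum is the point at infinity.
7P = the point at infinity, so the order is 7.

7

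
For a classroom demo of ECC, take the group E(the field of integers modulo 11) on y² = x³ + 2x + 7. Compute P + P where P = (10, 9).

(7, 1)

tangent at (10, 9): λ = (3·10² + 2)/(2·9) ≡ 5/7. 7⁻¹ ≡ 8 (mod 11) since 7·8 = 56 ≡ 1, so λ ≡ 5·8 ≡ 7.
  x = λ² - 10 - 10 = 49 - 20 ≡ 7; y = λ·(10 - 7) - 9 ≡ 1. → (7, 1)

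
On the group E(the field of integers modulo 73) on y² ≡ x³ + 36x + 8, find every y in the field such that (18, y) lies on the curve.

8, 65

x³ + 36x + 8 = 6488 ≡ 64 (mod 73).
Square roots of 64 mod 73: 8 and 65 (since 8² = 64 ≡ 64).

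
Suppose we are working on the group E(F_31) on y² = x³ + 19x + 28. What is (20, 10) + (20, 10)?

tangent at (20, 10): λ = (3·20² + 19)/(2·10) ≡ 10/20. 20⁻¹ ≡ 14 (mod 31), so λ ≡ 10·14 ≡ 16.
  x = λ² - 20 - 20 = 256 - 40 ≡ 30; y = λ·(20 - 30) - 10 ≡ 16. → (30, 16)

(30, 16)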